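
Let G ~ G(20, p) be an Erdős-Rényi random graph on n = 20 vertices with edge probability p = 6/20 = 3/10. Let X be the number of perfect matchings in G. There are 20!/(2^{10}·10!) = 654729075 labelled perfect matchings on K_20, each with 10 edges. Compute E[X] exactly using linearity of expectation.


K_20 has 20!/(2^{10}·10!) = 654729075 labelled perfect matchings.
For each such perfect matching H, let X_H = 1 if all 10 edges of H are present in G. Then P[X_H = 1] = p^{10} = (3/10)^{10} = 59049/10000000000.
Summing the indicators: E[X] = Σ_H E[X_H] = 654729075 · p^{10} = 654729075 · 59049/10000000000 = 1546443885987/400000000.
Numerically: E[X] ≈ 3866.

E[X] = 654729075 · (3/10)^{10} = 1546443885987/400000000 ≈ 3866.


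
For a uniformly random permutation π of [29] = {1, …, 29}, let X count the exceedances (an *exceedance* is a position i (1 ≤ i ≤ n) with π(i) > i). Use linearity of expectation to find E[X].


Write X = Σ_{i=1}^{29} X_i, where X_i = 1_{π(i) > i}.
For each fixed i, π(i) is uniform over {1, …, 29} (marginal of a uniform permutation), so P[π(i) > i] = (n − i)/n. Summing: Σ_{i=1}^{29} (n − i)/n = (0 + 1 + … + 28)/29 = 29(29 − 1)/(2·29) = (29 − 1)/2.
Hence E[X] = Σ_{i=1}^{29} (29 − i)/29 = 14 ≈ 14.000.

E[X] = 14 = 14.000.


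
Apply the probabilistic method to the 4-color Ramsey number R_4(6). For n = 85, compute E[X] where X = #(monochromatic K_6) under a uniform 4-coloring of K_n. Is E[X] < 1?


E[X] = C(85, 6) · 4^{1 − 15} = 437353560 · 4^{−14} = 437353560/268435456.
As a reduced fraction: E[X] = 54669195/33554432 ≈ 1.629.
Is E[X] < 1? NO.
Since E[X] ≥ 1, the first-moment bound is inconclusive at n = 85; it does NOT by itself certify R_4(6) > 85.

E[X] = 54669195/33554432 ≈ 1.629; E[X] ≥ 1; first-moment method inconclusive here.


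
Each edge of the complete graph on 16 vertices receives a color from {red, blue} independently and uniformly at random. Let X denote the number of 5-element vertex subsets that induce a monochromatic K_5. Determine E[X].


Let X = Σ_S X_S over the C(16, 5) = 4368 subsets S of size 5, where X_S = 1 if the K_5 on S is monochromatic.
For a fixed S, the K_5 on S has C(5, 2) = 10 edges. P[all 10 edges red] = (1/2)^10, and likewise for blue, so P[monochromatic] = 2·(1/2)^10 = 2^{1 − 10} = 1/512.
By linearity: E[X] = C(16, 5) · 2^{1 − 10} = 4368 · 1/512 = 273/32.
Numerically: E[X] ≈ 8.53125.

E[X] = C(16,5)·2^(1−C(5,2)) = 273/32 ≈ 8.53125.


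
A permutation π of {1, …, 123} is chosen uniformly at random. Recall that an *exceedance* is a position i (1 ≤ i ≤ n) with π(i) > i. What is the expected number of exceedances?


Write X = Σ_{i=1}^{123} X_i, where X_i = 1_{π(i) > i}.
For each fixed i, π(i) is uniform over {1, …, 123} (marginal of a uniform permutation), so P[π(i) > i] = (n − i)/n. Summing: Σ_{i=1}^{123} (n − i)/n = (0 + 1 + … + 122)/123 = 123(123 − 1)/(2·123) = (123 − 1)/2.
Hence E[X] = Σ_{i=1}^{123} (123 − i)/123 = 61 ≈ 61.0000.

E[X] = 61 = 61.0000.


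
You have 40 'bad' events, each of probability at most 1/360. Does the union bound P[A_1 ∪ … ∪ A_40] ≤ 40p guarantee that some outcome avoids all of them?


Union bound: P[∪_{i=1}^{40} A_i] ≤ Σ_i P[A_i] ≤ 40·p = 40·(1/360) = 1/9.
Numerically: 1/9 ≈ 0.11111.
Is 1/9 < 1? YES.
Since P[∪ A_i] ≤ 1/9 < 1, the complement has P[∩ A_i^c] ≥ 1 − 1/9 = 8/9 > 0, so some outcome avoids every A_i.

40·p = 1/9 ≈ 0.11111; existence CERTIFIED by the union bound.


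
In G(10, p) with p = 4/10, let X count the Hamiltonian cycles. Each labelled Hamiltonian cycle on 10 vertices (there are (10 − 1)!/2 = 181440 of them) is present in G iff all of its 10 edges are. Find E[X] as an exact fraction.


K_10 has (10 − 1)!/2 = 181440 labelled Hamiltonian cycles.
For each such Hamiltonian cycle H, let X_H = 1 if all 10 edges of H are present in G. Then P[X_H = 1] = p^{10} = (2/5)^{10} = 1024/9765625.
Summing the indicators: E[X] = Σ_H E[X_H] = 181440 · p^{10} = 181440 · 1024/9765625 = 37158912/1953125.
Numerically: E[X] ≈ 19.

E[X] = 181440 · (2/5)^{10} = 37158912/1953125 ≈ 19.


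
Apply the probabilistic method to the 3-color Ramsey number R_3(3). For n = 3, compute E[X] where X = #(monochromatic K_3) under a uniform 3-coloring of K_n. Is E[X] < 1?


E[X] = C(3, 3) · 3^{1 − 3} = 1 · 3^{−2} = 1/9.
As a reduced fraction: E[X] = 1/9 ≈ 0.1111.
Is E[X] < 1? YES.
Since E[X] < 1, there exists a 3-coloring of K_{3} with no monochromatic K_3; hence R_3(3) > 3.

E[X] = 1/9 ≈ 0.1111; E[X] < 1, so R_3(3) > 3.


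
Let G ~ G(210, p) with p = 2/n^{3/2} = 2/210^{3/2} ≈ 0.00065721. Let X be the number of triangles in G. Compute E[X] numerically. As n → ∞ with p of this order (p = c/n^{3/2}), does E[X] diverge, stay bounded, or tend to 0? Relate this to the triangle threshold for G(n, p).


Number of potential triangles: C(210, 3) = 1521520.
Each occurs with probability p³ ≈ (0.00065721)³ ≈ 2.8385932e-10.
By linearity: E[X] = C(210, 3)·p³ ≈ 1521520 · 2.8385932e-10 ≈ 0.00043.
Since α = 3/2 > 1, p = c/n^{3/2} = o(1/n) is below the triangle threshold p ~ 1/n. Asymptotically E[X] ~ (c³/6)·n^{3(1−α)} = (2³/6)·n^{-1.5} → 0, so by Markov's inequality G has no triangles w.h.p.

E[X] ≈ 0.00043; in regime p = Θ(1/n^{3/2}) E[X] tends to 0 (below the triangle threshold p ~ 1/n).


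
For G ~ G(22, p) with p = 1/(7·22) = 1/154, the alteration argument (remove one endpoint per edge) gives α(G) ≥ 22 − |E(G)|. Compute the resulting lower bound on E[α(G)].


E[|E(G)|] = C(22, 2)·p = 231 · (1/154) = 3/2.
E[α(G)] ≥ n − E[|E(G)|] = 22 − 3/2 = 41/2.
Numerically: ≈ 20.500000.
(This is only a lower bound; the true E[α(G)] may be larger.)

E[α(G)] ≥ 41/2 ≈ 20.500000.


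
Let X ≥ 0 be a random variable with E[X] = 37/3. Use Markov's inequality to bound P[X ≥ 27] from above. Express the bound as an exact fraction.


μ = E[X] = 37/3, a = 27.
Markov: P[X ≥ 27] ≤ μ/a = (37/3)/27 = 37/81.
Numerically: ≈ 0.456790.
(Since a = 27 > μ = 12.333333, the bound 37/81 is < 1 and informative.)

P[X ≥ 27] ≤ 37/81 ≈ 0.456790.


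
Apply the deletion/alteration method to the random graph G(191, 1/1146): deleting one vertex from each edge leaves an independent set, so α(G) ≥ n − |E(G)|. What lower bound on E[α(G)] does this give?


E[|E(G)|] = C(191, 2)·p = 18145 · (1/1146) = 95/6.
E[α(G)] ≥ n − E[|E(G)|] = 191 − 95/6 = 1051/6.
Numerically: ≈ 175.167.
(This is only a lower bound; the true E[α(G)] may be larger.)

E[α(G)] ≥ 1051/6 ≈ 175.167.


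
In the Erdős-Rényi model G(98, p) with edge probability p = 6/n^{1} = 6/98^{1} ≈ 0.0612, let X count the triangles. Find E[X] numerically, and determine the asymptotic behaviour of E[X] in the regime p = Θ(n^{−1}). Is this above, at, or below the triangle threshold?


Number of potential triangles: C(98, 3) = 152096.
Each occurs with probability p³ ≈ (0.0612)³ ≈ 2.29496e-04.
By linearity: E[X] = C(98, 3)·p³ ≈ 152096 · 2.29496e-04 ≈ 34.905.
Here α = 1, so p = 6/n is exactly at the triangle threshold p ~ 1/n. Asymptotically E[X] → c³/6 = 6³/6 = 36 ≈ 36.000, a bounded constant. In this regime the triangle count is asymptotically Poisson(c³/6).

E[X] ≈ 34.905; in regime p = Θ(1/n^{1}) E[X] stays bounded (at the triangle threshold p ~ 1/n).


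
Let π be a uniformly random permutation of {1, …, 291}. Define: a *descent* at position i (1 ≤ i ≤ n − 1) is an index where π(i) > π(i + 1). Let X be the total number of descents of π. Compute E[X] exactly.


Write X = Σ X_I over i = 1, …, 290, with X_I the indicator of one descent.
There are 290 indicators.
For each fixed i, the pair (π(i), π(i+1)) is a uniformly random ordered pair of distinct values from {1, …, 291}; by symmetry P[π(i) > π(i+1)] = 1/2.
By linearity: E[X] = 290 · (1/2) = (291 − 1) · (1/2) = 145 ≈ 145.00000.

E[X] = 145 = 145.00000.


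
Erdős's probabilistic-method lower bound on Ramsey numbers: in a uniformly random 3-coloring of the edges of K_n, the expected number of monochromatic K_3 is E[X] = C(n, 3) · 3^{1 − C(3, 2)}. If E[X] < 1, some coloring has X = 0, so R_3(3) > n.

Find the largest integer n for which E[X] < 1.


We need C(n, 3) · 3^{1 − 3} < 1, i.e. C(n, 3) < 3^{3 − 1} = 9.
Check values of n near the boundary:
  n = 3: C(3, 3) = 1; 1 < 9? YES
  n = 4: C(4, 3) = 4; 4 < 9? YES
  n = 5: C(5, 3) = 10; 10 < 9? NO
  n = 6: C(6, 3) = 20; 20 < 9? NO
  n = 7: C(7, 3) = 35; 35 < 9? NO
The largest n with C(n, 3) < 9 is n = 4 (where E[X] = 4/9 ≈ 0.44444). Hence R_3(3) > 4, i.e. R_3(3) ≥ 5.

Largest n = 4; hence R_3(3) > 4.


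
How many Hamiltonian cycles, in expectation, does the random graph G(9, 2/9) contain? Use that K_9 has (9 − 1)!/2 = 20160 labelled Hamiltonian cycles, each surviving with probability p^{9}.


K_9 has (9 − 1)!/2 = 20160 labelled Hamiltonian cycles.
For each such Hamiltonian cycle H, let X_H = 1 if all 9 edges of H are present in G. Then P[X_H = 1] = p^{9} = (2/9)^{9} = 512/387420489.
By linearity: E[X] = Σ_H E[X_H] = 20160 · p^{9} = 20160 · 512/387420489 = 1146880/43046721.
Numerically: E[X] ≈ 0.026643.

E[X] = 20160 · (2/9)^{9} = 1146880/43046721 ≈ 0.026643.


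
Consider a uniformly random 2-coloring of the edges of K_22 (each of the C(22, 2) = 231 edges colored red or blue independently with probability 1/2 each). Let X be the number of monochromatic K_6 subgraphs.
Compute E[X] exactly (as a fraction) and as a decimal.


Let X = Σ_S X_S over the C(22, 6) = 74613 subsets S of size 6, where X_S = 1 if the K_6 on S is monochromatic.
For a fixed S, the K_6 on S has C(6, 2) = 15 edges. P[all 15 edges red] = (1/2)^15, and likewise for blue, so P[monochromatic] = 2·(1/2)^15 = 2^{1 − 15} = 1/16384.
By linearity: E[X] = C(22, 6) · 2^{1 − 15} = 74613 · 1/16384 = 74613/16384.
Numerically: E[X] ≈ 4.5540.

E[X] = C(22,6)·2^(1−C(6,2)) = 74613/16384 ≈ 4.5540.


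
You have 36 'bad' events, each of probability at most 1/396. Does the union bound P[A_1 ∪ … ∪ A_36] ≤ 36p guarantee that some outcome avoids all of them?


Union bound: P[∪_{i=1}^{36} A_i] ≤ Σ_i P[A_i] ≤ 36·p = 36·(1/396) = 1/11.
Numerically: 1/11 ≈ 0.0909.
Is 1/11 < 1? YES.
Since P[∪ A_i] ≤ 1/11 < 1, the complement has P[∩ A_i^c] ≥ 1 − 1/11 = 10/11 > 0, so some outcome avoids every A_i.

36·p = 1/11 ≈ 0.0909; existence CERTIFIED by the union bound.


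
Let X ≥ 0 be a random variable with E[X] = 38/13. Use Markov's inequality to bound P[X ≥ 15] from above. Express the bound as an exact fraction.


μ = E[X] = 38/13, a = 15.
Markov: P[X ≥ 15] ≤ μ/a = (38/13)/15 = 38/195.
Numerically: ≈ 0.195.
(Since a = 15 > μ = 2.923, the bound 38/195 is < 1 and informative.)

P[X ≥ 15] ≤ 38/195 ≈ 0.195.


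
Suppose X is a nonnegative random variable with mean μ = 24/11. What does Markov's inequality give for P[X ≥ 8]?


μ = E[X] = 24/11, a = 8.
Markov: P[X ≥ 8] ≤ μ/a = (24/11)/8 = 3/11.
Numerically: ≈ 0.272727.
(Since a = 8 > μ = 2.181818, the bound 3/11 is < 1 and informative.)

P[X ≥ 8] ≤ 3/11 ≈ 0.272727.


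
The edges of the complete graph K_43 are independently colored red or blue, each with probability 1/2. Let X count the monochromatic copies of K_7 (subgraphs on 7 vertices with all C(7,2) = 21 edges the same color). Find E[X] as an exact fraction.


Let X = Σ_S X_S over the C(43, 7) = 32224114 subsets S of size 7, where X_S = 1 if the K_7 on S is monochromatic.
For a fixed S, the K_7 on S has C(7, 2) = 21 edges. P[all 21 edges red] = (1/2)^21, and likewise for blue, so P[monochromatic] = 2·(1/2)^21 = 2^{1 − 21} = 1/1048576.
By linearity of expectation: E[X] = C(43, 7) · 2^{1 − 21} = 32224114 · 1/1048576 = 16112057/524288.
Numerically: E[X] ≈ 30.731.

E[X] = C(43,7)·2^(1−C(7,2)) = 16112057/524288 ≈ 30.731.


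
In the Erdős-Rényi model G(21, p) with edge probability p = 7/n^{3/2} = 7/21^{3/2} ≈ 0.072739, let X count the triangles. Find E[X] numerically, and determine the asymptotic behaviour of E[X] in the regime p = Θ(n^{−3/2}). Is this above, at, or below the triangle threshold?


Number of potential triangles: C(21, 3) = 1330.
Each occurs with probability p³ ≈ (0.072739)³ ≈ 3.8486400e-04.
By linearity: E[X] = C(21, 3)·p³ ≈ 1330 · 3.8486400e-04 ≈ 0.51187.
Since α = 3/2 > 1, p = c/n^{3/2} = o(1/n) is below the triangle threshold p ~ 1/n. Asymptotically E[X] ~ (c³/6)·n^{3(1−α)} = (7³/6)·n^{-1.5} → 0, so by Markov's inequality G has no triangles w.h.p.

E[X] ≈ 0.51187; in regime p = Θ(1/n^{3/2}) E[X] tends to 0 (below the triangle threshold p ~ 1/n).


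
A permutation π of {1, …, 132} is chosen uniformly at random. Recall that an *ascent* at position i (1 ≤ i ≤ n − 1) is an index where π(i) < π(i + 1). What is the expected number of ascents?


Write X = Σ X_I over i = 1, …, 131, with X_I the indicator of one ascent.
There are 131 indicators.
For each fixed i, the pair (π(i), π(i+1)) is a uniformly random ordered pair of distinct values from {1, …, 132}; by symmetry P[π(i) < π(i+1)] = 1/2.
By linearity: E[X] = 131 · (1/2) = (132 − 1) · (1/2) = 131/2 ≈ 65.50000.

E[X] = 131/2 = 65.50000.


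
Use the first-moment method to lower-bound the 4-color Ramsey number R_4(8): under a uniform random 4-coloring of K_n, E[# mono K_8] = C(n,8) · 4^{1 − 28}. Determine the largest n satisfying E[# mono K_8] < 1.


We need C(n, 8) · 4^{1 − 28} < 1, i.e. C(n, 8) < 4^{28 − 1} = 18014398509481984.
Check values of n near the boundary:
  n = 403: C(403, 8) = 16090020602228430; 16090020602228430 < 18014398509481984? YES
  n = 404: C(404, 8) = 16415071523485570; 16415071523485570 < 18014398509481984? YES
  n = 405: C(405, 8) = 16745853821188050; 16745853821188050 < 18014398509481984? YES
  n = 406: C(406, 8) = 17082453897995850; 17082453897995850 < 18014398509481984? YES
  n = 407: C(407, 8) = 17424959239309050; 17424959239309050 < 18014398509481984? YES
  n = 408: C(408, 8) = 17773458424095231; 17773458424095231 < 18014398509481984? YES
  n = 409: C(409, 8) = 18128041135797879; 18128041135797879 < 18014398509481984? NO
The largest n with C(n, 8) < 18014398509481984 is n = 408 (where E[X] = 17773458424095231/18014398509481984 ≈ 0.986625). Hence R_4(8) > 408, i.e. R_4(8) ≥ 409.

Largest n = 408; hence R_4(8) > 408.


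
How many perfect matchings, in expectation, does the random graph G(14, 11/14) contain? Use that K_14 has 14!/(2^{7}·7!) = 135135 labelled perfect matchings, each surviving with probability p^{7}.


K_14 has 14!/(2^{7}·7!) = 135135 labelled perfect matchings.
For each such perfect matching H, let X_H = 1 if all 7 edges of H are present in G. Then P[X_H = 1] = p^{7} = (11/14)^{7} = 19487171/105413504.
Summing the indicators: E[X] = Σ_H E[X_H] = 135135 · p^{7} = 135135 · 19487171/105413504 = 376199836155/15059072.
Numerically: E[X] ≈ 2.498e+04.

E[X] = 135135 · (11/14)^{7} = 376199836155/15059072 ≈ 2.498e+04.


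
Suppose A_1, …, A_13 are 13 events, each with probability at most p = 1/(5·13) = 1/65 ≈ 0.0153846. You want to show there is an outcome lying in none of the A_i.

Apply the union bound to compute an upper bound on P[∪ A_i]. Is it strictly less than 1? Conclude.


Union bound: P[∪_{i=1}^{13} A_i] ≤ Σ_i P[A_i] ≤ 13·p = 13·(1/65) = 1/5.
Numerically: 1/5 ≈ 0.2000000.
Is 1/5 < 1? YES.
Since P[∪ A_i] ≤ 1/5 < 1, the complement has P[∩ A_i^c] ≥ 1 − 1/5 = 4/5 > 0, so some outcome avoids every A_i.

13·p = 1/5 ≈ 0.2000000; existence CERTIFIED by the union bound.


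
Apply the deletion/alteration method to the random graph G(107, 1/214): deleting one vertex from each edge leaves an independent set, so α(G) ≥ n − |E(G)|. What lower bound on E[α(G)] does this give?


E[|E(G)|] = C(107, 2)·p = 5671 · (1/214) = 53/2.
E[α(G)] ≥ n − E[|E(G)|] = 107 − 53/2 = 161/2.
Numerically: ≈ 80.5000.
(This is only a lower bound; the true E[α(G)] may be larger.)

E[α(G)] ≥ 161/2 ≈ 80.5000.


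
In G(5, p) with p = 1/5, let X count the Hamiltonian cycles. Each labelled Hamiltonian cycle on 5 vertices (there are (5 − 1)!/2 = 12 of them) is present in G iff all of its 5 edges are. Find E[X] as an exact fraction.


K_5 has (5 − 1)!/2 = 12 labelled Hamiltonian cycles.
For each such Hamiltonian cycle H, let X_H = 1 if all 5 edges of H are present in G. Then P[X_H = 1] = p^{5} = (1/5)^{5} = 1/3125.
Summing the indicators: E[X] = Σ_H E[X_H] = 12 · p^{5} = 12 · 1/3125 = 12/3125.
Numerically: E[X] ≈ 0.00384.

E[X] = 12 · (1/5)^{5} = 12/3125 ≈ 0.00384.


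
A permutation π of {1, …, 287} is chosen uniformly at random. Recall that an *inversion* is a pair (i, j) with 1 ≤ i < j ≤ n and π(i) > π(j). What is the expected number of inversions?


Write X = Σ X_I over the C(287, 2) = 41041 pairs i < j, with X_I the indicator of one inversion.
There are 41041 indicators.
For each fixed pair i < j, the values π(i) and π(j) are two distinct elements of {1, …, 287} in uniformly random order; by symmetry P[π(i) > π(j)] = 1/2.
By linearity: E[X] = 41041 · (1/2) = C(287, 2) · (1/2) = 41041/2 = 41041/2 ≈ 20520.5000.

E[X] = 41041/2 = 20520.5000.


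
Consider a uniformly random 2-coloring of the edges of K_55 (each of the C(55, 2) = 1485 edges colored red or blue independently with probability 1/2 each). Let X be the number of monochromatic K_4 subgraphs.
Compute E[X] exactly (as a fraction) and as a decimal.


Let X = Σ_S X_S over the C(55, 4) = 341055 subsets S of size 4, where X_S = 1 if the K_4 on S is monochromatic.
For a fixed S, the K_4 on S has C(4, 2) = 6 edges. P[all 6 edges red] = (1/2)^6, and likewise for blue, so P[monochromatic] = 2·(1/2)^6 = 2^{1 − 6} = 1/32.
Summing: E[X] = C(55, 4) · 2^{1 − 6} = 341055 · 1/32 = 341055/32.
Numerically: E[X] ≈ 10657.96875.

E[X] = C(55,4)·2^(1−C(4,2)) = 341055/32 ≈ 10657.96875.


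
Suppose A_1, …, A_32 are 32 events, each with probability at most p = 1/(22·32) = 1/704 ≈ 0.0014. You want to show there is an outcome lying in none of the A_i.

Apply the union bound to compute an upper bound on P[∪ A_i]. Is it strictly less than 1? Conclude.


Union bound: P[∪_{i=1}^{32} A_i] ≤ Σ_i P[A_i] ≤ 32·p = 32·(1/704) = 1/22.
Numerically: 1/22 ≈ 0.0455.
Is 1/22 < 1? YES.
Since P[∪ A_i] ≤ 1/22 < 1, the complement has P[∩ A_i^c] ≥ 1 − 1/22 = 21/22 > 0, so some outcome avoids every A_i.

32·p = 1/22 ≈ 0.0455; existence CERTIFIED by the union bound.


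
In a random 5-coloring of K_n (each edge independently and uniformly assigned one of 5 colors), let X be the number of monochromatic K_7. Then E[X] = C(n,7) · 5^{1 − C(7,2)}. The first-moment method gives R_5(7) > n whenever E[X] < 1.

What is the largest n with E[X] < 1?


We need C(n, 7) · 5^{1 − 21} < 1, i.e. C(n, 7) < 5^{21 − 1} = 95367431640625.
Check values of n near the boundary:
  n = 336: C(336, 7) = 90079147136880; 90079147136880 < 95367431640625? YES
  n = 337: C(337, 7) = 91989916924632; 91989916924632 < 95367431640625? YES
  n = 338: C(338, 7) = 93935323022736; 93935323022736 < 95367431640625? YES
  n = 339: C(339, 7) = 95915887062372; 95915887062372 < 95367431640625? NO
  n = 340: C(340, 7) = 97932136940560; 97932136940560 < 95367431640625? NO
  n = 341: C(341, 7) = 99984606876440; 99984606876440 < 95367431640625? NO
The largest n with C(n, 7) < 95367431640625 is n = 338 (where E[X] = 93935323022736/95367431640625 ≈ 0.985). Hence R_5(7) > 338, i.e. R_5(7) ≥ 339.

Largest n = 338; hence R_5(7) > 338.


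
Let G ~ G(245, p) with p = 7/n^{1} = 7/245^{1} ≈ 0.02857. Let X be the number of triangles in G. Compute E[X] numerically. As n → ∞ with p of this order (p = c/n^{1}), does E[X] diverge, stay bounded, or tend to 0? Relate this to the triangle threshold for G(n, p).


Number of potential triangles: C(245, 3) = 2421090.
Each occurs with probability p³ ≈ (0.02857)³ ≈ 2.332362e-05.
By linearity: E[X] = C(245, 3)·p³ ≈ 2421090 · 2.332362e-05 ≈ 56.4686.
Here α = 1, so p = 7/n is exactly at the triangle threshold p ~ 1/n. Asymptotically E[X] → c³/6 = 7³/6 = 343/6 ≈ 57.1667, a bounded constant. In this regime the triangle count is asymptotically Poisson(c³/6).

E[X] ≈ 56.4686; in regime p = Θ(1/n^{1}) E[X] stays bounded (at the triangle threshold p ~ 1/n).


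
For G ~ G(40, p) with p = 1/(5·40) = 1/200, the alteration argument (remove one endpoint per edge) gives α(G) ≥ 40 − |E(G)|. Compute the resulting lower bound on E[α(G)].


E[|E(G)|] = C(40, 2)·p = 780 · (1/200) = 39/10.
E[α(G)] ≥ n − E[|E(G)|] = 40 − 39/10 = 361/10.
Numerically: ≈ 36.100.
(This is only a lower bound; the true E[α(G)] may be larger.)

E[α(G)] ≥ 361/10 ≈ 36.100.


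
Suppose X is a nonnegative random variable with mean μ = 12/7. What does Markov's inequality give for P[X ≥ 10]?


μ = E[X] = 12/7, a = 10.
Markov: P[X ≥ 10] ≤ μ/a = (12/7)/10 = 6/35.
Numerically: ≈ 0.1714.
(Since a = 10 > μ = 1.7143, the bound 6/35 is < 1 and informative.)

P[X ≥ 10] ≤ 6/35 ≈ 0.1714.


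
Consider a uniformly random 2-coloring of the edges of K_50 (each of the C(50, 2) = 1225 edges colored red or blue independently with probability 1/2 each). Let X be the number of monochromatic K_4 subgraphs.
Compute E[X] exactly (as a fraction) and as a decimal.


Let X = Σ_S X_S over the C(50, 4) = 230300 subsets S of size 4, where X_S = 1 if the K_4 on S is monochromatic.
For a fixed S, the K_4 on S has C(4, 2) = 6 edges. P[all 6 edges red] = (1/2)^6, and likewise for blue, so P[monochromatic] = 2·(1/2)^6 = 2^{1 − 6} = 1/32.
By linearity of expectation: E[X] = C(50, 4) · 2^{1 − 6} = 230300 · 1/32 = 57575/8.
Numerically: E[X] ≈ 7196.875.

E[X] = C(50,4)·2^(1−C(4,2)) = 57575/8 ≈ 7196.875.


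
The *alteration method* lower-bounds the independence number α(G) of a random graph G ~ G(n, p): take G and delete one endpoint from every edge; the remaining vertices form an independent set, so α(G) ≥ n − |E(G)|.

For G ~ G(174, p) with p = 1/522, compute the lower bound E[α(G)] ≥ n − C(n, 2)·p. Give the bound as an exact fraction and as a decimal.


E[|E(G)|] = C(174, 2)·p = 15051 · (1/522) = 173/6.
E[α(G)] ≥ n − E[|E(G)|] = 174 − 173/6 = 871/6.
Numerically: ≈ 145.1667.
(This is only a lower bound; the true E[α(G)] may be larger.)

E[α(G)] ≥ 871/6 ≈ 145.1667.


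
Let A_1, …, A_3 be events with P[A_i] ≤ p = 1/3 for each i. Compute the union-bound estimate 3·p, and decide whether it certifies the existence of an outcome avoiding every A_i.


Union bound: P[∪_{i=1}^{3} A_i] ≤ Σ_i P[A_i] ≤ 3·p = 3·(1/3) = 1.
Numerically: 1 ≈ 1.0000000.
Is 1 < 1? NO.
Since the bound 1 is ≥ 1, the union bound is uninformative here; it does NOT by itself certify existence.

3·p = 1 ≈ 1.0000000; existence NOT certified by the union bound.


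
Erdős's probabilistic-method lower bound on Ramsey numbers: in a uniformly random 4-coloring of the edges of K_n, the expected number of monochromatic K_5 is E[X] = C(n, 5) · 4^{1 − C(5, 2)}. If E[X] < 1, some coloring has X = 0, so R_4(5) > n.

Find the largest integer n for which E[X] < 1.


We need C(n, 5) · 4^{1 − 10} < 1, i.e. C(n, 5) < 4^{10 − 1} = 262144.
Check values of n near the boundary:
  n = 32: C(32, 5) = 201376; 201376 < 262144? YES
  n = 33: C(33, 5) = 237336; 237336 < 262144? YES
  n = 34: C(34, 5) = 278256; 278256 < 262144? NO
  n = 35: C(35, 5) = 324632; 324632 < 262144? NO
  n = 36: C(36, 5) = 376992; 376992 < 262144? NO
The largest n with C(n, 5) < 262144 is n = 33 (where E[X] = 29667/32768 ≈ 0.90536). Hence R_4(5) > 33, i.e. R_4(5) ≥ 34.

Largest n = 33; hence R_4(5) > 33.


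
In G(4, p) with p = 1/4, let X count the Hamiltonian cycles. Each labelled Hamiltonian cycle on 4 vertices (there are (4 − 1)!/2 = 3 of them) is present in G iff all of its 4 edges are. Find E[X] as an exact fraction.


K_4 has (4 − 1)!/2 = 3 labelled Hamiltonian cycles.
For each such Hamiltonian cycle H, let X_H = 1 if all 4 edges of H are present in G. Then P[X_H = 1] = p^{4} = (1/4)^{4} = 1/256.
Summing the indicators: E[X] = Σ_H E[X_H] = 3 · p^{4} = 3 · 1/256 = 3/256.
Numerically: E[X] ≈ 0.01172.

E[X] = 3 · (1/4)^{4} = 3/256 ≈ 0.01172.


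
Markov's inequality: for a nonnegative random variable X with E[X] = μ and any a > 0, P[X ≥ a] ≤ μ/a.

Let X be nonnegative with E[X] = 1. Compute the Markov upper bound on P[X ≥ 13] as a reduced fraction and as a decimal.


μ = E[X] = 1, a = 13.
Markov: P[X ≥ 13] ≤ μ/a = (1)/13 = 1/13.
Numerically: ≈ 0.077.
(Since a = 13 > μ = 1.000, the bound 1/13 is < 1 and informative.)

P[X ≥ 13] ≤ 1/13 ≈ 0.077.


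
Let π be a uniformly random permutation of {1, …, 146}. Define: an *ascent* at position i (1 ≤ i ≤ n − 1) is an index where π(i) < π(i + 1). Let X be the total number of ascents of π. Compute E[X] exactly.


Write X = Σ X_I over i = 1, …, 145, with X_I the indicator of one ascent.
There are 145 indicators.
For each fixed i, the pair (π(i), π(i+1)) is a uniformly random ordered pair of distinct values from {1, …, 146}; by symmetry P[π(i) < π(i+1)] = 1/2.
By linearity: E[X] = 145 · (1/2) = (146 − 1) · (1/2) = 145/2 ≈ 72.5000.

E[X] = 145/2 = 72.5000.


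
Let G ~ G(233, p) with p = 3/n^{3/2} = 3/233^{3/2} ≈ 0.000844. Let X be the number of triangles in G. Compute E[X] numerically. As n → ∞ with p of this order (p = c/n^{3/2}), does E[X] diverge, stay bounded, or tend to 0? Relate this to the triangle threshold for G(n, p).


Number of potential triangles: C(233, 3) = 2081156.
Each occurs with probability p³ ≈ (0.000844)³ ≈ 6.00153e-10.
By linearity: E[X] = C(233, 3)·p³ ≈ 2081156 · 6.00153e-10 ≈ 0.001.
Since α = 3/2 > 1, p = c/n^{3/2} = o(1/n) is below the triangle threshold p ~ 1/n. Asymptotically E[X] ~ (c³/6)·n^{3(1−α)} = (3³/6)·n^{-1.5} → 0, so by Markov's inequality G has no triangles w.h.p.

E[X] ≈ 0.001; in regime p = Θ(1/n^{3/2}) E[X] tends to 0 (below the triangle threshold p ~ 1/n).


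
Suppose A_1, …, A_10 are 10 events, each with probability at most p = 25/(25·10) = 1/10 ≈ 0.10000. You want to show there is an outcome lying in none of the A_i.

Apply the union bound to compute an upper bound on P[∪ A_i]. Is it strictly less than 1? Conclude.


Union bound: P[∪_{i=1}^{10} A_i] ≤ Σ_i P[A_i] ≤ 10·p = 10·(1/10) = 1.
Numerically: 1 ≈ 1.00000.
Is 1 < 1? NO.
Since the bound 1 is ≥ 1, the union bound is uninformative here; it does NOT by itself certify existence.

10·p = 1 ≈ 1.00000; existence NOT certified by the union bound.


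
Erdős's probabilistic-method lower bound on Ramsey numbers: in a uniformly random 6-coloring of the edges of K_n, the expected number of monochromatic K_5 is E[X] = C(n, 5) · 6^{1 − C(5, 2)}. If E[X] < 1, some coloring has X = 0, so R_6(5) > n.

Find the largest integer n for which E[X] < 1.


We need C(n, 5) · 6^{1 − 10} < 1, i.e. C(n, 5) < 6^{10 − 1} = 10077696.
Check values of n near the boundary:
  n = 65: C(65, 5) = 8259888; 8259888 < 10077696? YES
  n = 66: C(66, 5) = 8936928; 8936928 < 10077696? YES
  n = 67: C(67, 5) = 9657648; 9657648 < 10077696? YES
  n = 68: C(68, 5) = 10424128; 10424128 < 10077696? NO
The largest n with C(n, 5) < 10077696 is n = 67 (where E[X] = 67067/69984 ≈ 0.95832). Hence R_6(5) > 67, i.e. R_6(5) ≥ 68.

Largest n = 67; hence R_6(5) > 67.


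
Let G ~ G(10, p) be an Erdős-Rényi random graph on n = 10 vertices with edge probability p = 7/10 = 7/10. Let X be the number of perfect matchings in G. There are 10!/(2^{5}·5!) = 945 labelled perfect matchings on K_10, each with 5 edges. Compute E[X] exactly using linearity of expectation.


K_10 has 10!/(2^{5}·5!) = 945 labelled perfect matchings.
For each such perfect matching H, let X_H = 1 if all 5 edges of H are present in G. Then P[X_H = 1] = p^{5} = (7/10)^{5} = 16807/100000.
Summing the indicators: E[X] = Σ_H E[X_H] = 945 · p^{5} = 945 · 16807/100000 = 3176523/20000.
Numerically: E[X] ≈ 158.8.

E[X] = 945 · (7/10)^{5} = 3176523/20000 ≈ 158.8.


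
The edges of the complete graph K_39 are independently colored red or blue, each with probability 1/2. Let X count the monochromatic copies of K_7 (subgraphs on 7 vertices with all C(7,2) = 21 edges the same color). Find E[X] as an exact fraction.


Let X = Σ_S X_S over the C(39, 7) = 15380937 subsets S of size 7, where X_S = 1 if the K_7 on S is monochromatic.
For a fixed S, the K_7 on S has C(7, 2) = 21 edges. P[all 21 edges red] = (1/2)^21, and likewise for blue, so P[monochromatic] = 2·(1/2)^21 = 2^{1 − 21} = 1/1048576.
By linearity: E[X] = C(39, 7) · 2^{1 − 21} = 15380937 · 1/1048576 = 15380937/1048576.
Numerically: E[X] ≈ 14.668.

E[X] = C(39,7)·2^(1−C(7,2)) = 15380937/1048576 ≈ 14.668.


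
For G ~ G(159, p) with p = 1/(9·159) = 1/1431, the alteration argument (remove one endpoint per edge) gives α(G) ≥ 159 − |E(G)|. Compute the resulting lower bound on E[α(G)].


E[|E(G)|] = C(159, 2)·p = 12561 · (1/1431) = 79/9.
E[α(G)] ≥ n − E[|E(G)|] = 159 − 79/9 = 1352/9.
Numerically: ≈ 150.222.
(This is only a lower bound; the true E[α(G)] may be larger.)

E[α(G)] ≥ 1352/9 ≈ 150.222.


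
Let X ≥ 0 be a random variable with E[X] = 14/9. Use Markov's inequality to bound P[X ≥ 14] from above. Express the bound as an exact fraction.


μ = E[X] = 14/9, a = 14.
Markov: P[X ≥ 14] ≤ μ/a = (14/9)/14 = 1/9.
Numerically: ≈ 0.111111.
(Since a = 14 > μ = 1.555556, the bound 1/9 is < 1 and informative.)

P[X ≥ 14] ≤ 1/9 ≈ 0.111111.


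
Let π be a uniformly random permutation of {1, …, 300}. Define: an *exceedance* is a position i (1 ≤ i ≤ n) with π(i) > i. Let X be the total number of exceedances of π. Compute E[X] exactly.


Write X = Σ_{i=1}^{300} X_i, where X_i = 1_{π(i) > i}.
For each fixed i, π(i) is uniform over {1, …, 300} (marginal of a uniform permutation), so P[π(i) > i] = (n − i)/n. Summing: Σ_{i=1}^{300} (n − i)/n = (0 + 1 + … + 299)/300 = 300(300 − 1)/(2·300) = (300 − 1)/2.
Hence E[X] = Σ_{i=1}^{300} (300 − i)/300 = 299/2 ≈ 149.500000.

E[X] = 299/2 = 149.500000.


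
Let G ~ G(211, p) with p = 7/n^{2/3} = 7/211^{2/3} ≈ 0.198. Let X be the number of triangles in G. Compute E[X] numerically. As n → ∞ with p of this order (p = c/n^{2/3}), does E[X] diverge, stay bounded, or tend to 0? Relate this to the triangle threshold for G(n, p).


Number of potential triangles: C(211, 3) = 1543465.
Each occurs with probability p³ ≈ (0.198)³ ≈ 7.70423e-03.
By linearity: E[X] = C(211, 3)·p³ ≈ 1543465 · 7.70423e-03 ≈ 11891.209.
Since α = 2/3 < 1, p = c/n^{2/3} ≫ 1/n is above the triangle threshold p ~ 1/n. Asymptotically E[X] ~ (c³/6)·n^{3(1−α)} = (7³/6)·n^{1} → ∞; triangles are abundant w.h.p.

E[X] ≈ 11891.209; in regime p = Θ(1/n^{2/3}) E[X] diverges (above the triangle threshold p ~ 1/n).


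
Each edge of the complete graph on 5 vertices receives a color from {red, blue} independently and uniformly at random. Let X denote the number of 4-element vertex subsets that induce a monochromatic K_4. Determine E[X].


Let X = Σ_S X_S over the C(5, 4) = 5 subsets S of size 4, where X_S = 1 if the K_4 on S is monochromatic.
For a fixed S, the K_4 on S has C(4, 2) = 6 edges. P[all 6 edges red] = (1/2)^6, and likewise for blue, so P[monochromatic] = 2·(1/2)^6 = 2^{1 − 6} = 1/32.
By linearity: E[X] = C(5, 4) · 2^{1 − 6} = 5 · 1/32 = 5/32.
Numerically: E[X] ≈ 0.156.

E[X] = C(5,4)·2^(1−C(4,2)) = 5/32 ≈ 0.156.


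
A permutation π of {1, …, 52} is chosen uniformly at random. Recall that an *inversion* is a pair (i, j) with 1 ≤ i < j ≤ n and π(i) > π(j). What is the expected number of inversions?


Write X = Σ X_I over the C(52, 2) = 1326 pairs i < j, with X_I the indicator of one inversion.
There are 1326 indicators.
For each fixed pair i < j, the values π(i) and π(j) are two distinct elements of {1, …, 52} in uniformly random order; by symmetry P[π(i) > π(j)] = 1/2.
By linearity: E[X] = 1326 · (1/2) = C(52, 2) · (1/2) = 1326/2 = 663 ≈ 663.0000.

E[X] = 663 = 663.0000.


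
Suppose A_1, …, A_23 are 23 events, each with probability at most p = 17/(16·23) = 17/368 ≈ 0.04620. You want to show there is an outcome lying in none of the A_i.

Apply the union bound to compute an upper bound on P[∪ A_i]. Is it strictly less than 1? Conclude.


Union bound: P[∪_{i=1}^{23} A_i] ≤ Σ_i P[A_i] ≤ 23·p = 23·(17/368) = 17/16.
Numerically: 17/16 ≈ 1.06250.
Is 17/16 < 1? NO.
Since the bound 17/16 is ≥ 1, the union bound is uninformative here; it does NOT by itself certify existence.

23·p = 17/16 ≈ 1.06250; existence NOT certified by the union bound.


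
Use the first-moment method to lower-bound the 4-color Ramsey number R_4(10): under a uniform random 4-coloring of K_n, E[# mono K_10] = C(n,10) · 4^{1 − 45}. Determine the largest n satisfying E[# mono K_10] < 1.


We need C(n, 10) · 4^{1 − 45} < 1, i.e. C(n, 10) < 4^{45 − 1} = 309485009821345068724781056.
Check values of n near the boundary:
  n = 2017: C(2017, 10) = 300324964434452596180990448; 300324964434452596180990448 < 309485009821345068724781056? YES
  n = 2018: C(2018, 10) = 301820606687612220663963508; 301820606687612220663963508 < 309485009821345068724781056? YES
  n = 2019: C(2019, 10) = 303322949179835278009229628; 303322949179835278009229628 < 309485009821345068724781056? YES
  n = 2020: C(2020, 10) = 304832018578739931133653656; 304832018578739931133653656 < 309485009821345068724781056? YES
  n = 2021: C(2021, 10) = 306347841644770462864800616; 306347841644770462864800616 < 309485009821345068724781056? YES
  n = 2022: C(2022, 10) = 307870445231474093395937796; 307870445231474093395937796 < 309485009821345068724781056? YES
  n = 2023: C(2023, 10) = 309399856285778485315440716; 309399856285778485315440716 < 309485009821345068724781056? YES
  n = 2024: C(2024, 10) = 310936101848269937576192656; 310936101848269937576192656 < 309485009821345068724781056? NO
  n = 2025: C(2025, 10) = 312479209053472269772600560; 312479209053472269772600560 < 309485009821345068724781056? NO
The largest n with C(n, 10) < 309485009821345068724781056 is n = 2023 (where E[X] = 77349964071444621328860179/77371252455336267181195264 ≈ 1.000). Hence R_4(10) > 2023, i.e. R_4(10) ≥ 2024.

Largest n = 2023; hence R_4(10) > 2023.


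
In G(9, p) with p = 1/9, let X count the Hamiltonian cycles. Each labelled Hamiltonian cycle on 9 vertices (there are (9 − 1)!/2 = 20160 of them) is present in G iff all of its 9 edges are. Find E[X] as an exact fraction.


K_9 has (9 − 1)!/2 = 20160 labelled Hamiltonian cycles.
For each such Hamiltonian cycle H, let X_H = 1 if all 9 edges of H are present in G. Then P[X_H = 1] = p^{9} = (1/9)^{9} = 1/387420489.
By linearity of expectation: E[X] = Σ_H E[X_H] = 20160 · p^{9} = 20160 · 1/387420489 = 2240/43046721.
Numerically: E[X] ≈ 5.20365e-05.

E[X] = 20160 · (1/9)^{9} = 2240/43046721 ≈ 5.20365e-05.


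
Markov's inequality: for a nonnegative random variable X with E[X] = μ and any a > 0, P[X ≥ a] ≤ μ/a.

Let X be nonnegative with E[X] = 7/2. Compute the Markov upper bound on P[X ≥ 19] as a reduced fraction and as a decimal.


μ = E[X] = 7/2, a = 19.
Markov: P[X ≥ 19] ≤ μ/a = (7/2)/19 = 7/38.
Numerically: ≈ 0.184.
(Since a = 19 > μ = 3.500, the bound 7/38 is < 1 and informative.)

P[X ≥ 19] ≤ 7/38 ≈ 0.184.


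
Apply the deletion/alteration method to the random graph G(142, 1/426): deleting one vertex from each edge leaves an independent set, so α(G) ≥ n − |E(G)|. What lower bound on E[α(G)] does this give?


E[|E(G)|] = C(142, 2)·p = 10011 · (1/426) = 47/2.
E[α(G)] ≥ n − E[|E(G)|] = 142 − 47/2 = 237/2.
Numerically: ≈ 118.500.
(This is only a lower bound; the true E[α(G)] may be larger.)

E[α(G)] ≥ 237/2 ≈ 118.500.


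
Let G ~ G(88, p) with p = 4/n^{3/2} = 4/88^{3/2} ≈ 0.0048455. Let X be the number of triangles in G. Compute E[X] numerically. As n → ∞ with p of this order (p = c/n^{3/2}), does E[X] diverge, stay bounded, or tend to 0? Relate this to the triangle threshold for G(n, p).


Number of potential triangles: C(88, 3) = 109736.
Each occurs with probability p³ ≈ (0.0048455)³ ≈ 1.1376481e-07.
By linearity: E[X] = C(88, 3)·p³ ≈ 109736 · 1.1376481e-07 ≈ 0.01248.
Since α = 3/2 > 1, p = c/n^{3/2} = o(1/n) is below the triangle threshold p ~ 1/n. Asymptotically E[X] ~ (c³/6)·n^{3(1−α)} = (4³/6)·n^{-1.5} → 0, so by Markov's inequality G has no triangles w.h.p.

E[X] ≈ 0.01248; in regime p = Θ(1/n^{3/2}) E[X] tends to 0 (below the triangle threshold p ~ 1/n).


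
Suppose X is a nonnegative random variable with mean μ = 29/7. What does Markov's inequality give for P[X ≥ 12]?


μ = E[X] = 29/7, a = 12.
Markov: P[X ≥ 12] ≤ μ/a = (29/7)/12 = 29/84.
Numerically: ≈ 0.3452.
(Since a = 12 > μ = 4.1429, the bound 29/84 is < 1 and informative.)

P[X ≥ 12] ≤ 29/84 ≈ 0.3452.


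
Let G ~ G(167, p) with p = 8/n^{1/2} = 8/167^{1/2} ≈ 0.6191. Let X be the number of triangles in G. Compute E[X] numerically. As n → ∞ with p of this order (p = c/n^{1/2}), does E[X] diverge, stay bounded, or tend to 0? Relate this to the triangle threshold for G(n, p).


Number of potential triangles: C(167, 3) = 762355.
Each occurs with probability p³ ≈ (0.6191)³ ≈ 2.372440e-01.
By linearity: E[X] = C(167, 3)·p³ ≈ 762355 · 2.372440e-01 ≈ 180864.1565.
Since α = 1/2 < 1, p = c/n^{1/2} ≫ 1/n is above the triangle threshold p ~ 1/n. Asymptotically E[X] ~ (c³/6)·n^{3(1−α)} = (8³/6)·n^{1.5} → ∞; triangles are abundant w.h.p.

E[X] ≈ 180864.1565; in regime p = Θ(1/n^{1/2}) E[X] diverges (above the triangle threshold p ~ 1/n).


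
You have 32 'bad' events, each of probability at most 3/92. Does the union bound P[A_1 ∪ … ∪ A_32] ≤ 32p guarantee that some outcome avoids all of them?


Union bound: P[∪_{i=1}^{32} A_i] ≤ Σ_i P[A_i] ≤ 32·p = 32·(3/92) = 24/23.
Numerically: 24/23 ≈ 1.0435.
Is 24/23 < 1? NO.
Since the bound 24/23 is ≥ 1, the union bound is uninformative here; it does NOT by itself certify existence.

32·p = 24/23 ≈ 1.0435; existence NOT certified by the union bound.


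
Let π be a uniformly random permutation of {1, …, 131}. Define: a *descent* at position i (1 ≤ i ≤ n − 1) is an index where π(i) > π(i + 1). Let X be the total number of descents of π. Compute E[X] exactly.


Write X = Σ X_I over i = 1, …, 130, with X_I the indicator of one descent.
There are 130 indicators.
For each fixed i, the pair (π(i), π(i+1)) is a uniformly random ordered pair of distinct values from {1, …, 131}; by symmetry P[π(i) > π(i+1)] = 1/2.
By linearity: E[X] = 130 · (1/2) = (131 − 1) · (1/2) = 65 ≈ 65.0000.

E[X] = 65 = 65.0000.


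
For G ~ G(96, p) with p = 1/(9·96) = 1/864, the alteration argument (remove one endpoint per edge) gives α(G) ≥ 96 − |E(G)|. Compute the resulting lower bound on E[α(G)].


E[|E(G)|] = C(96, 2)·p = 4560 · (1/864) = 95/18.
E[α(G)] ≥ n − E[|E(G)|] = 96 − 95/18 = 1633/18.
Numerically: ≈ 90.7222.
(This is only a lower bound; the true E[α(G)] may be larger.)

E[α(G)] ≥ 1633/18 ≈ 90.7222.


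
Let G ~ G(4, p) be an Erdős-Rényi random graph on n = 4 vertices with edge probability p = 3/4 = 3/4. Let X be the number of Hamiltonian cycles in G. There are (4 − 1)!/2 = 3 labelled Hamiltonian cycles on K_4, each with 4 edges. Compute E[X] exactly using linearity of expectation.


K_4 has (4 − 1)!/2 = 3 labelled Hamiltonian cycles.
For each such Hamiltonian cycle H, let X_H = 1 if all 4 edges of H are present in G. Then P[X_H = 1] = p^{4} = (3/4)^{4} = 81/256.
By linearity of expectation: E[X] = Σ_H E[X_H] = 3 · p^{4} = 3 · 81/256 = 243/256.
Numerically: E[X] ≈ 0.9492.

E[X] = 3 · (3/4)^{4} = 243/256 ≈ 0.9492.


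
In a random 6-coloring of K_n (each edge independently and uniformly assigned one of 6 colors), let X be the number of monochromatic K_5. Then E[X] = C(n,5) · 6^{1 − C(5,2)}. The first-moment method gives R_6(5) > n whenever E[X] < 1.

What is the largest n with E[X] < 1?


We need C(n, 5) · 6^{1 − 10} < 1, i.e. C(n, 5) < 6^{10 − 1} = 10077696.
Check values of n near the boundary:
  n = 64: C(64, 5) = 7624512; 7624512 < 10077696? YES
  n = 65: C(65, 5) = 8259888; 8259888 < 10077696? YES
  n = 66: C(66, 5) = 8936928; 8936928 < 10077696? YES
  n = 67: C(67, 5) = 9657648; 9657648 < 10077696? YES
  n = 68: C(68, 5) = 10424128; 10424128 < 10077696? NO
  n = 69: C(69, 5) = 11238513; 11238513 < 10077696? NO
The largest n with C(n, 5) < 10077696 is n = 67 (where E[X] = 67067/69984 ≈ 0.9583). Hence R_6(5) > 67, i.e. R_6(5) ≥ 68.

Largest n = 67; hence R_6(5) > 67.
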